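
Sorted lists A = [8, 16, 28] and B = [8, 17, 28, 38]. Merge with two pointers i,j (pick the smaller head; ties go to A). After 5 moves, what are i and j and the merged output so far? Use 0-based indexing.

[i=0,j=0] A[i]=8<=B[j]=8 take 8 → i++
[i=1,j=0] A[i]=16>B[j]=8 take 8 → j++
[i=1,j=1] A[i]=16<=B[j]=17 take 16 → i++
[i=2,j=1] A[i]=28>B[j]=17 take 17 → j++
[i=2,j=2] A[i]=28<=B[j]=28 take 28 → i++

i=3, j=2, merged so far=[8, 8, 16, 17, 28]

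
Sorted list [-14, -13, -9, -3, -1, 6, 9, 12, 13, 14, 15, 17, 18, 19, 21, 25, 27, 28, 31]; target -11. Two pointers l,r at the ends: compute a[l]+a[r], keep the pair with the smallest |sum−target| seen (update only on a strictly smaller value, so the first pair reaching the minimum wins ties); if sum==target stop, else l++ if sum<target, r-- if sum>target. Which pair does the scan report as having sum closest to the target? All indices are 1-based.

pair (-9, -1) with sum -10 (|Δ|=1)

l=1 r=19: -14+31=17 d=28 *, r--
l=1 r=18: -14+28=14 d=25 *, r--
l=1 r=17: -14+27=13 d=24 *, r--
l=1 r=16: -14+25=11 d=22 *, r--
l=1 r=15: -14+21=7 d=18 *, r--
l=1 r=14: -14+19=5 d=16 *, r--
l=1 r=13: -14+18=4 d=15 *, r--
l=1 r=12: -14+17=3 d=14 *, r--
l=1 r=11: -14+15=1 d=12 *, r--
l=1 r=10: -14+14=0 d=11 *, r--
l=1 r=9: -14+13=-1 d=10 *, r--
l=1 r=8: -14+12=-2 d=9 *, r--
l=1 r=7: -14+9=-5 d=6 *, r--
l=1 r=6: -14+6=-8 d=3 *, r--
l=1 r=5: -14+-1=-15 d=4, l++
l=2 r=5: -13+-1=-14 d=3, l++
l=3 r=5: -9+-1=-10 d=1 *, r--
l=3 r=4: -9+-3=-12 d=1, l++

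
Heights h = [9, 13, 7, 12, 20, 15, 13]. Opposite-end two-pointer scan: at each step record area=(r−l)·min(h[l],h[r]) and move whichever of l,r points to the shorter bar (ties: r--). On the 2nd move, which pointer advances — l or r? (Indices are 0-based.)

r

[0,6] min(9,13)*6=54 best=54 * → l++
[1,6] min(13,13)*5=65 best=65 * → r--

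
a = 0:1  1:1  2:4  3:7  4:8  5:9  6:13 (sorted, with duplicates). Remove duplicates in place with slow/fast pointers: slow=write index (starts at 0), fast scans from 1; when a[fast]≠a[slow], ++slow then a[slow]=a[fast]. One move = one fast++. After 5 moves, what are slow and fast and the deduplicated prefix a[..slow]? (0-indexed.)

slow=4, fast=6, prefix=[1, 4, 7, 8, 9]

slow=0 fast=1: a[fast]=1=a[slow] dup, fast++
slow=0 fast=2: a[fast]=4≠a[slow]=1 write a[1]=4, slow++,fast++
slow=1 fast=3: a[fast]=7≠a[slow]=4 write a[2]=7, slow++,fast++
slow=2 fast=4: a[fast]=8≠a[slow]=7 write a[3]=8, slow++,fast++
slow=3 fast=5: a[fast]=9≠a[slow]=8 write a[4]=9, slow++,fast++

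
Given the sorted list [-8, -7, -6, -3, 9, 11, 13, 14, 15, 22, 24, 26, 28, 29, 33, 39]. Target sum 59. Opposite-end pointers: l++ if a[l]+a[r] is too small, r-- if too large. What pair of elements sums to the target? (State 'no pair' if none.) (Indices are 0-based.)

(26, 33)

l=0 r=15: -8+39=31 <59, l++
l=1 r=15: -7+39=32 <59, l++
l=2 r=15: -6+39=33 <59, l++
l=3 r=15: -3+39=36 <59, l++
l=4 r=15: 9+39=48 <59, l++
l=5 r=15: 11+39=50 <59, l++
l=6 r=15: 13+39=52 <59, l++
l=7 r=15: 14+39=53 <59, l++
l=8 r=15: 15+39=54 <59, l++
l=9 r=15: 22+39=61 >59, r--
l=9 r=14: 22+33=55 <59, l++
l=10 r=14: 24+33=57 <59, l++
l=11 r=14: 26+33=59, found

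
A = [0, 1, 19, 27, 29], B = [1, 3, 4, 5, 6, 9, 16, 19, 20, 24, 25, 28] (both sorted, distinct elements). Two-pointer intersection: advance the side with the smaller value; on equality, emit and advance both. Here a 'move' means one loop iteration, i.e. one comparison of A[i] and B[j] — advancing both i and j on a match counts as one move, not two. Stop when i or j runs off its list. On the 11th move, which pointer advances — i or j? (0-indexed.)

j

i=0 j=0: 0<1, i++
i=1 j=0: 1==1 emit, i++,j++
i=2 j=1: 19>3, j++
i=2 j=2: 19>4, j++
i=2 j=3: 19>5, j++
i=2 j=4: 19>6, j++
i=2 j=5: 19>9, j++
i=2 j=6: 19>16, j++
i=2 j=7: 19==19 emit, i++,j++
i=3 j=8: 27>20, j++
i=3 j=9: 27>24, j++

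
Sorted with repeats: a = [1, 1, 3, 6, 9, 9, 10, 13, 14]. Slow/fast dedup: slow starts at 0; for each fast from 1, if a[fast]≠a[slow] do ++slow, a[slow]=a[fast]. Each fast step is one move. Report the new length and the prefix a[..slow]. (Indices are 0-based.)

slow=0 fast=1: a[fast]=1=a[slow] dup, fast++
slow=0 fast=2: a[fast]=3≠a[slow]=1 write a[1]=3, slow++,fast++
slow=1 fast=3: a[fast]=6≠a[slow]=3 write a[2]=6, slow++,fast++
slow=2 fast=4: a[fast]=9≠a[slow]=6 write a[3]=9, slow++,fast++
slow=3 fast=5: a[fast]=9=a[slow] dup, fast++
slow=3 fast=6: a[fast]=10≠a[slow]=9 write a[4]=10, slow++,fast++
slow=4 fast=7: a[fast]=13≠a[slow]=10 write a[5]=13, slow++,fast++
slow=5 fast=8: a[fast]=14≠a[slow]=13 write a[6]=14, slow++,fast++

length 7; prefix = [1, 3, 6, 9, 10, 13, 14]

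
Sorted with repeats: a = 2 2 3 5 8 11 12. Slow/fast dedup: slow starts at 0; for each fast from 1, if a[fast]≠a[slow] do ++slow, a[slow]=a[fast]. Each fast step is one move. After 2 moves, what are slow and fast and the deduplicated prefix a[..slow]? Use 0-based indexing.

slow=1, fast=3, prefix=[2, 3]

slow=0 fast=1: a[fast]=2=a[slow] dup, fast++
slow=0 fast=2: a[fast]=3≠a[slow]=2 write a[1]=3, slow++,fast++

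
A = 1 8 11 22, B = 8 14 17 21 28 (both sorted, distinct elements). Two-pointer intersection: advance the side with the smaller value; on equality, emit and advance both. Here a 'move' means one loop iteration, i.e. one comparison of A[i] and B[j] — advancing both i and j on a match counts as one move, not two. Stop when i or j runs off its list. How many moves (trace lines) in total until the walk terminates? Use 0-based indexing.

i=0 j=0: 1<8, i++
i=1 j=0: 8==8 emit, i++,j++
i=2 j=1: 11<14, i++
i=3 j=1: 22>14, j++
i=3 j=2: 22>17, j++
i=3 j=3: 22>21, j++
i=3 j=4: 22<28, i++

7 moves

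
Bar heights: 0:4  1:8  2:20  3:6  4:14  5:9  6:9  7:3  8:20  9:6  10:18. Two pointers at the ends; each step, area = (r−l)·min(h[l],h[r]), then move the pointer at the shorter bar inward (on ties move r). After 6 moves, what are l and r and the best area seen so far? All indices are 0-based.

l=2, r=6, best area=144

l=0 r=10: min(4,18)*10=40 best=40 *, l++
l=1 r=10: min(8,18)*9=72 best=72 *, l++
l=2 r=10: min(20,18)*8=144 best=144 *, r--
l=2 r=9: min(20,6)*7=42 best=144, r--
l=2 r=8: min(20,20)*6=120 best=144, r--
l=2 r=7: min(20,3)*5=15 best=144, r--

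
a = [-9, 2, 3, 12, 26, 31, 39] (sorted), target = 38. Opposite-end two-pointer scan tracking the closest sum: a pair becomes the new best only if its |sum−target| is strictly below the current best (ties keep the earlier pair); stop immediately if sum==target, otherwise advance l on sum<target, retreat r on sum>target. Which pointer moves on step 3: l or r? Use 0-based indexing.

l=0 r=6: -9+39=30 d=8 *, l++
l=1 r=6: 2+39=41 d=3 *, r--
l=1 r=5: 2+31=33 d=5, l++

l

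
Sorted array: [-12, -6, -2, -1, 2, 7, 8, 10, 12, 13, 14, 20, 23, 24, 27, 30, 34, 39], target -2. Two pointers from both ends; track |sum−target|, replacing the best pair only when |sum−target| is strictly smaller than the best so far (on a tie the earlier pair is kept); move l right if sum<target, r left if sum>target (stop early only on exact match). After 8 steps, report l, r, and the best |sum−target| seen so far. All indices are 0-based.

l=0, r=9, best |Δ|=4

l=0 r=17: -12+39=27 d=29 *, r--
l=0 r=16: -12+34=22 d=24 *, r--
l=0 r=15: -12+30=18 d=20 *, r--
l=0 r=14: -12+27=15 d=17 *, r--
l=0 r=13: -12+24=12 d=14 *, r--
l=0 r=12: -12+23=11 d=13 *, r--
l=0 r=11: -12+20=8 d=10 *, r--
l=0 r=10: -12+14=2 d=4 *, r--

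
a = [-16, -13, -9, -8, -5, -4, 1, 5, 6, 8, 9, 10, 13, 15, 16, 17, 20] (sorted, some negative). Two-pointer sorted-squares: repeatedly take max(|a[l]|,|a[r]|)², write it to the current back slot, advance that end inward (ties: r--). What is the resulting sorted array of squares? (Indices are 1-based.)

l=1 r=17: |-16|<=|20| out[17]=400, r--
l=1 r=16: |-16|<=|17| out[16]=289, r--
l=1 r=15: |-16|<=|16| out[15]=256, r--
l=1 r=14: |-16|>|15| out[14]=256, l++
l=2 r=14: |-13|<=|15| out[13]=225, r--
l=2 r=13: |-13|<=|13| out[12]=169, r--
l=2 r=12: |-13|>|10| out[11]=169, l++
l=3 r=12: |-9|<=|10| out[10]=100, r--
l=3 r=11: |-9|<=|9| out[9]=81, r--
l=3 r=10: |-9|>|8| out[8]=81, l++
l=4 r=10: |-8|<=|8| out[7]=64, r--
l=4 r=9: |-8|>|6| out[6]=64, l++
l=5 r=9: |-5|<=|6| out[5]=36, r--
l=5 r=8: |-5|<=|5| out[4]=25, r--
l=5 r=7: |-5|>|1| out[3]=25, l++
l=6 r=7: |-4|>|1| out[2]=16, l++
l=7 r=7: |1|<=|1| out[1]=1, r--

[1, 16, 25, 25, 36, 64, 64, 81, 81, 100, 169, 169, 225, 256, 256, 289, 400]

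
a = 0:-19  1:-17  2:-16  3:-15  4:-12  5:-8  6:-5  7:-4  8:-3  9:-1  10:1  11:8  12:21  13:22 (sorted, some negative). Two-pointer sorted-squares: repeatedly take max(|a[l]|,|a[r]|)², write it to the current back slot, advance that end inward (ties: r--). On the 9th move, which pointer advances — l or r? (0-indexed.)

l=0 r=13: |-19|<=|22| out[13]=484, r--
l=0 r=12: |-19|<=|21| out[12]=441, r--
l=0 r=11: |-19|>|8| out[11]=361, l++
l=1 r=11: |-17|>|8| out[10]=289, l++
l=2 r=11: |-16|>|8| out[9]=256, l++
l=3 r=11: |-15|>|8| out[8]=225, l++
l=4 r=11: |-12|>|8| out[7]=144, l++
l=5 r=11: |-8|<=|8| out[6]=64, r--
l=5 r=10: |-8|>|1| out[5]=64, l++

l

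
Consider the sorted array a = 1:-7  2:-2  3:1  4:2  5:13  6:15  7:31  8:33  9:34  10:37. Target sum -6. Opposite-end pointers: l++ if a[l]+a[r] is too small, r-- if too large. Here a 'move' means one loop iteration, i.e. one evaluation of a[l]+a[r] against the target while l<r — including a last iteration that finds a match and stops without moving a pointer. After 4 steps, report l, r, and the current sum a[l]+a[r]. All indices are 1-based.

l=1, r=6, sum=8

[1,10] -7+37=30 >-6 → r--
[1,9] -7+34=27 >-6 → r--
[1,8] -7+33=26 >-6 → r--
[1,7] -7+31=24 >-6 → r--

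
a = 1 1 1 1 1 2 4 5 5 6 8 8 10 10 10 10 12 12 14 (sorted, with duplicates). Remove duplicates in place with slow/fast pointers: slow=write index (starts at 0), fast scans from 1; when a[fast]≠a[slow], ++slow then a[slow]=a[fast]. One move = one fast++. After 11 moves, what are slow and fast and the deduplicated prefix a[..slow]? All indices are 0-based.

slow=0 fast=1: a[fast]=1=a[slow] dup, fast++
slow=0 fast=2: a[fast]=1=a[slow] dup, fast++
slow=0 fast=3: a[fast]=1=a[slow] dup, fast++
slow=0 fast=4: a[fast]=1=a[slow] dup, fast++
slow=0 fast=5: a[fast]=2≠a[slow]=1 write a[1]=2, slow++,fast++
slow=1 fast=6: a[fast]=4≠a[slow]=2 write a[2]=4, slow++,fast++
slow=2 fast=7: a[fast]=5≠a[slow]=4 write a[3]=5, slow++,fast++
slow=3 fast=8: a[fast]=5=a[slow] dup, fast++
slow=3 fast=9: a[fast]=6≠a[slow]=5 write a[4]=6, slow++,fast++
slow=4 fast=10: a[fast]=8≠a[slow]=6 write a[5]=8, slow++,fast++
slow=5 fast=11: a[fast]=8=a[slow] dup, fast++

slow=5, fast=12, prefix=[1, 2, 4, 5, 6, 8]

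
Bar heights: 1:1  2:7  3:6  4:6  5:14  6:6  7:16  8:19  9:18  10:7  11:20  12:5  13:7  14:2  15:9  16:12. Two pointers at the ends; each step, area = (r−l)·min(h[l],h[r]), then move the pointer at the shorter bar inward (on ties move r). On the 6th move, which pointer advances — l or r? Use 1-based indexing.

[1,16] min(1,12)*15=15 best=15 * → l++
[2,16] min(7,12)*14=98 best=98 * → l++
[3,16] min(6,12)*13=78 best=98 → l++
[4,16] min(6,12)*12=72 best=98 → l++
[5,16] min(14,12)*11=132 best=132 * → r--
[5,15] min(14,9)*10=90 best=132 → r--

r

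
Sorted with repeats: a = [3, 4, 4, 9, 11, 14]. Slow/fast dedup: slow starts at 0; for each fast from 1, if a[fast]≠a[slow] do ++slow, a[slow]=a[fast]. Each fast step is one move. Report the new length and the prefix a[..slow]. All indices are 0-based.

length 5; prefix = [3, 4, 9, 11, 14]

slow=0 fast=1: a[fast]=4≠a[slow]=3 write a[1]=4, slow++,fast++
slow=1 fast=2: a[fast]=4=a[slow] dup, fast++
slow=1 fast=3: a[fast]=9≠a[slow]=4 write a[2]=9, slow++,fast++
slow=2 fast=4: a[fast]=11≠a[slow]=9 write a[3]=11, slow++,fast++
slow=3 fast=5: a[fast]=14≠a[slow]=11 write a[4]=14, slow++,fast++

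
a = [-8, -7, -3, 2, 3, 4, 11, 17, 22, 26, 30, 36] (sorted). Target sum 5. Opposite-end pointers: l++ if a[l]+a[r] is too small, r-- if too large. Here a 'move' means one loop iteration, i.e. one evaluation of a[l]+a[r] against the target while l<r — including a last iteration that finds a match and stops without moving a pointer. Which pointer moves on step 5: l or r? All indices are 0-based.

r

l=0 r=11: -8+36=28 >5, r--
l=0 r=10: -8+30=22 >5, r--
l=0 r=9: -8+26=18 >5, r--
l=0 r=8: -8+22=14 >5, r--
l=0 r=7: -8+17=9 >5, r--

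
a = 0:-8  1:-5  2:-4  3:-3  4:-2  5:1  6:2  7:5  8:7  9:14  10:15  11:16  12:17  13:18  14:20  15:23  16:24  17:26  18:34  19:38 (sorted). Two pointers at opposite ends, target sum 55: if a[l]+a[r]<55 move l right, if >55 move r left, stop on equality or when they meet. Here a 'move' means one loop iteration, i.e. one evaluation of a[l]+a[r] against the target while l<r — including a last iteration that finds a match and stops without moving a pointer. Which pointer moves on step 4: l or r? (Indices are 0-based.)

l

l=0 r=19: -8+38=30 <55, l++
l=1 r=19: -5+38=33 <55, l++
l=2 r=19: -4+38=34 <55, l++
l=3 r=19: -3+38=35 <55, l++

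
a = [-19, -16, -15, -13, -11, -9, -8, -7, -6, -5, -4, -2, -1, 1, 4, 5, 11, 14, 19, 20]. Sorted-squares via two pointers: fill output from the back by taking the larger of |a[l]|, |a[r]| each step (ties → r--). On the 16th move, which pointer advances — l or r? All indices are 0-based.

l=0 r=19: |-19|<=|20| out[19]=400, r--
l=0 r=18: |-19|<=|19| out[18]=361, r--
l=0 r=17: |-19|>|14| out[17]=361, l++
l=1 r=17: |-16|>|14| out[16]=256, l++
l=2 r=17: |-15|>|14| out[15]=225, l++
l=3 r=17: |-13|<=|14| out[14]=196, r--
l=3 r=16: |-13|>|11| out[13]=169, l++
l=4 r=16: |-11|<=|11| out[12]=121, r--
l=4 r=15: |-11|>|5| out[11]=121, l++
l=5 r=15: |-9|>|5| out[10]=81, l++
l=6 r=15: |-8|>|5| out[9]=64, l++
l=7 r=15: |-7|>|5| out[8]=49, l++
l=8 r=15: |-6|>|5| out[7]=36, l++
l=9 r=15: |-5|<=|5| out[6]=25, r--
l=9 r=14: |-5|>|4| out[5]=25, l++
l=10 r=14: |-4|<=|4| out[4]=16, r--

r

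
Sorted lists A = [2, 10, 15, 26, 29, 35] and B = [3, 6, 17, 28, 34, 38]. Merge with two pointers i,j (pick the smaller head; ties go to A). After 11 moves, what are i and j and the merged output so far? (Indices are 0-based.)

i=6, j=5, merged so far=[2, 3, 6, 10, 15, 17, 26, 28, 29, 34, 35]

[i=0,j=0] A[i]=2<=B[j]=3 take 2 → i++
[i=1,j=0] A[i]=10>B[j]=3 take 3 → j++
[i=1,j=1] A[i]=10>B[j]=6 take 6 → j++
[i=1,j=2] A[i]=10<=B[j]=17 take 10 → i++
[i=2,j=2] A[i]=15<=B[j]=17 take 15 → i++
[i=3,j=2] A[i]=26>B[j]=17 take 17 → j++
[i=3,j=3] A[i]=26<=B[j]=28 take 26 → i++
[i=4,j=3] A[i]=29>B[j]=28 take 28 → j++
[i=4,j=4] A[i]=29<=B[j]=34 take 29 → i++
[i=5,j=4] A[i]=35>B[j]=34 take 34 → j++
[i=5,j=5] A[i]=35<=B[j]=38 take 35 → i++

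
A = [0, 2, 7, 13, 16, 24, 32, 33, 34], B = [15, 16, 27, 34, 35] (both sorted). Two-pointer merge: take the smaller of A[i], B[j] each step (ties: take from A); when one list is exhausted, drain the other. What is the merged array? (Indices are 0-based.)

[i=0,j=0] A[i]=0<=B[j]=15 take 0 → i++
[i=1,j=0] A[i]=2<=B[j]=15 take 2 → i++
[i=2,j=0] A[i]=7<=B[j]=15 take 7 → i++
[i=3,j=0] A[i]=13<=B[j]=15 take 13 → i++
[i=4,j=0] A[i]=16>B[j]=15 take 15 → j++
[i=4,j=1] A[i]=16<=B[j]=16 take 16 → i++
[i=5,j=1] A[i]=24>B[j]=16 take 16 → j++
[i=5,j=2] A[i]=24<=B[j]=27 take 24 → i++
[i=6,j=2] A[i]=32>B[j]=27 take 27 → j++
[i=6,j=3] A[i]=32<=B[j]=34 take 32 → i++
[i=7,j=3] A[i]=33<=B[j]=34 take 33 → i++
[i=8,j=3] A[i]=34<=B[j]=34 take 34 → i++
[i=9,j=3] A done, take B[j]=34 → j++
[i=9,j=4] A done, take B[j]=35 → j++

[0, 2, 7, 13, 15, 16, 16, 24, 27, 32, 33, 34, 34, 35]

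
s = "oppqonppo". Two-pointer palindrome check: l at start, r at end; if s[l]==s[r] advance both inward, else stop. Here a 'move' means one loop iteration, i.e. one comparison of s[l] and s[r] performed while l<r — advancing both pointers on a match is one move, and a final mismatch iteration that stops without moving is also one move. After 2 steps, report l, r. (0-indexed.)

l=2, r=6

[0,8] 'o'=='o' → l++,r--
[1,7] 'p'=='p' → l++,r--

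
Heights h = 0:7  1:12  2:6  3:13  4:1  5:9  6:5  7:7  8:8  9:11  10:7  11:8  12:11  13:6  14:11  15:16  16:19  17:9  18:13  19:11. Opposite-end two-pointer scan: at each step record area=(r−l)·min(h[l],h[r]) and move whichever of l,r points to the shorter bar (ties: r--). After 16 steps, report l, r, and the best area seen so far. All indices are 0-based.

l=13, r=16, best area=204

l=0 r=19: min(7,11)*19=133 best=133 *, l++
l=1 r=19: min(12,11)*18=198 best=198 *, r--
l=1 r=18: min(12,13)*17=204 best=204 *, l++
l=2 r=18: min(6,13)*16=96 best=204, l++
l=3 r=18: min(13,13)*15=195 best=204, r--
l=3 r=17: min(13,9)*14=126 best=204, r--
l=3 r=16: min(13,19)*13=169 best=204, l++
l=4 r=16: min(1,19)*12=12 best=204, l++
l=5 r=16: min(9,19)*11=99 best=204, l++
l=6 r=16: min(5,19)*10=50 best=204, l++
l=7 r=16: min(7,19)*9=63 best=204, l++
l=8 r=16: min(8,19)*8=64 best=204, l++
l=9 r=16: min(11,19)*7=77 best=204, l++
l=10 r=16: min(7,19)*6=42 best=204, l++
l=11 r=16: min(8,19)*5=40 best=204, l++
l=12 r=16: min(11,19)*4=44 best=204, l++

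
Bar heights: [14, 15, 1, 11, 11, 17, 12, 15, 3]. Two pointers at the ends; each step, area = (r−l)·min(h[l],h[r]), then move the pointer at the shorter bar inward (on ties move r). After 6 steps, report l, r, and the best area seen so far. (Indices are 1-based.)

l=4, r=6, best area=98

[1,9] min(14,3)*8=24 best=24 * → r--
[1,8] min(14,15)*7=98 best=98 * → l++
[2,8] min(15,15)*6=90 best=98 → r--
[2,7] min(15,12)*5=60 best=98 → r--
[2,6] min(15,17)*4=60 best=98 → l++
[3,6] min(1,17)*3=3 best=98 → l++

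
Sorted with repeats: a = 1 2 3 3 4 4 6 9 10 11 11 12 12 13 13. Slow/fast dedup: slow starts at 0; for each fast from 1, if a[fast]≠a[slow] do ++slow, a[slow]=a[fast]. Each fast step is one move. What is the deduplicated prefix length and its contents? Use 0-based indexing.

slow=0 fast=1: a[fast]=2≠a[slow]=1 write a[1]=2, slow++,fast++
slow=1 fast=2: a[fast]=3≠a[slow]=2 write a[2]=3, slow++,fast++
slow=2 fast=3: a[fast]=3=a[slow] dup, fast++
slow=2 fast=4: a[fast]=4≠a[slow]=3 write a[3]=4, slow++,fast++
slow=3 fast=5: a[fast]=4=a[slow] dup, fast++
slow=3 fast=6: a[fast]=6≠a[slow]=4 write a[4]=6, slow++,fast++
slow=4 fast=7: a[fast]=9≠a[slow]=6 write a[5]=9, slow++,fast++
slow=5 fast=8: a[fast]=10≠a[slow]=9 write a[6]=10, slow++,fast++
slow=6 fast=9: a[fast]=11≠a[slow]=10 write a[7]=11, slow++,fast++
slow=7 fast=10: a[fast]=11=a[slow] dup, fast++
slow=7 fast=11: a[fast]=12≠a[slow]=11 write a[8]=12, slow++,fast++
slow=8 fast=12: a[fast]=12=a[slow] dup, fast++
slow=8 fast=13: a[fast]=13≠a[slow]=12 write a[9]=13, slow++,fast++
slow=9 fast=14: a[fast]=13=a[slow] dup, fast++

length 10; prefix = [1, 2, 3, 4, 6, 9, 10, 11, 12, 13]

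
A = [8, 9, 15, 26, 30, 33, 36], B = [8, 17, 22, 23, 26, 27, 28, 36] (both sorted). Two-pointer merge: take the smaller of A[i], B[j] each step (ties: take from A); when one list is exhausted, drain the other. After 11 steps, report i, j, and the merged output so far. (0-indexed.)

i=4, j=7, merged so far=[8, 8, 9, 15, 17, 22, 23, 26, 26, 27, 28]

[i=0,j=0] A[i]=8<=B[j]=8 take 8 → i++
[i=1,j=0] A[i]=9>B[j]=8 take 8 → j++
[i=1,j=1] A[i]=9<=B[j]=17 take 9 → i++
[i=2,j=1] A[i]=15<=B[j]=17 take 15 → i++
[i=3,j=1] A[i]=26>B[j]=17 take 17 → j++
[i=3,j=2] A[i]=26>B[j]=22 take 22 → j++
[i=3,j=3] A[i]=26>B[j]=23 take 23 → j++
[i=3,j=4] A[i]=26<=B[j]=26 take 26 → i++
[i=4,j=4] A[i]=30>B[j]=26 take 26 → j++
[i=4,j=5] A[i]=30>B[j]=27 take 27 → j++
[i=4,j=6] A[i]=30>B[j]=28 take 28 → j++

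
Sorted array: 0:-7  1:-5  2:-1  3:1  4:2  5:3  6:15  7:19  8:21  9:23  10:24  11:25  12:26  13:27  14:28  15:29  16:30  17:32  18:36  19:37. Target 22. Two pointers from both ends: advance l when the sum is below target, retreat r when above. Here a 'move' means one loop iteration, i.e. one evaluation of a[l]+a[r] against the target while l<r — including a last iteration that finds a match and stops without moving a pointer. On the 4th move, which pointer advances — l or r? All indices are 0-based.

l=0 r=19: -7+37=30 >22, r--
l=0 r=18: -7+36=29 >22, r--
l=0 r=17: -7+32=25 >22, r--
l=0 r=16: -7+30=23 >22, r--

r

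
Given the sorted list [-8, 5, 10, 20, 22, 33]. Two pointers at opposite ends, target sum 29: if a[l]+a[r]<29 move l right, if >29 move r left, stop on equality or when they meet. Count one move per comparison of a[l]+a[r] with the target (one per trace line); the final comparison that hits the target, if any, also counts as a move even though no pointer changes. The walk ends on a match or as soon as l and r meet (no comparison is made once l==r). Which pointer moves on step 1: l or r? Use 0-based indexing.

l

l=0 r=5: -8+33=25 <29, l++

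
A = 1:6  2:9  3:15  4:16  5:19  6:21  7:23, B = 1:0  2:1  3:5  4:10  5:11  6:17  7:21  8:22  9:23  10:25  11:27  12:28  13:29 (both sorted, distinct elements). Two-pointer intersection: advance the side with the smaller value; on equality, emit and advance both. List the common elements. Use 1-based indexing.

i=1 j=1: 6>0, j++
i=1 j=2: 6>1, j++
i=1 j=3: 6>5, j++
i=1 j=4: 6<10, i++
i=2 j=4: 9<10, i++
i=3 j=4: 15>10, j++
i=3 j=5: 15>11, j++
i=3 j=6: 15<17, i++
i=4 j=6: 16<17, i++
i=5 j=6: 19>17, j++
i=5 j=7: 19<21, i++
i=6 j=7: 21==21 emit, i++,j++
i=7 j=8: 23>22, j++
i=7 j=9: 23==23 emit, i++,j++

intersection = [21, 23]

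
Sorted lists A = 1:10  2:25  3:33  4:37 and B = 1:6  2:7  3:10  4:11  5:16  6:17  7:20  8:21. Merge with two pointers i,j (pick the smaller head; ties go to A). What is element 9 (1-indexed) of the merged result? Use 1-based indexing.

merged[9] = 21

[i=1,j=1] A[i]=10>B[j]=6 take 6 → j++
[i=1,j=2] A[i]=10>B[j]=7 take 7 → j++
[i=1,j=3] A[i]=10<=B[j]=10 take 10 → i++
[i=2,j=3] A[i]=25>B[j]=10 take 10 → j++
[i=2,j=4] A[i]=25>B[j]=11 take 11 → j++
[i=2,j=5] A[i]=25>B[j]=16 take 16 → j++
[i=2,j=6] A[i]=25>B[j]=17 take 17 → j++
[i=2,j=7] A[i]=25>B[j]=20 take 20 → j++
[i=2,j=8] A[i]=25>B[j]=21 take 21 → j++
[i=2,j=9] B done, take A[i]=25 → i++
[i=3,j=9] B done, take A[i]=33 → i++
[i=4,j=9] B done, take A[i]=37 → i++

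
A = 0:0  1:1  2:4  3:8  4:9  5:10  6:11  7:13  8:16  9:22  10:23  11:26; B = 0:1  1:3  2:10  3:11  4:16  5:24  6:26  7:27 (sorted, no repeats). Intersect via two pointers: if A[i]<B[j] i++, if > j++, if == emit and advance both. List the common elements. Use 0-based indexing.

[i=0,j=0] 0<1 → i++
[i=1,j=0] 1==1 emit → i++,j++
[i=2,j=1] 4>3 → j++
[i=2,j=2] 4<10 → i++
[i=3,j=2] 8<10 → i++
[i=4,j=2] 9<10 → i++
[i=5,j=2] 10==10 emit → i++,j++
[i=6,j=3] 11==11 emit → i++,j++
[i=7,j=4] 13<16 → i++
[i=8,j=4] 16==16 emit → i++,j++
[i=9,j=5] 22<24 → i++
[i=10,j=5] 23<24 → i++
[i=11,j=5] 26>24 → j++
[i=11,j=6] 26==26 emit → i++,j++

intersection = [1, 10, 11, 16, 26]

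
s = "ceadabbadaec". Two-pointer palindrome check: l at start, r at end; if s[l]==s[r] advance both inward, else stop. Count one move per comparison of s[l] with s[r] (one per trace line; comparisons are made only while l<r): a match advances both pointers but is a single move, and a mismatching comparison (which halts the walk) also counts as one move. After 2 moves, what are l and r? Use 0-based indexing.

[0,11] 'c'=='c' → l++,r--
[1,10] 'e'=='e' → l++,r--

l=2, r=9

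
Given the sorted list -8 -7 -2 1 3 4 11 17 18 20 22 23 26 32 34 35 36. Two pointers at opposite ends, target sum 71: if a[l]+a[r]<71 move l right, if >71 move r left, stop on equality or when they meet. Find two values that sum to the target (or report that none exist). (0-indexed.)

l=0 r=16: -8+36=28 <71, l++
l=1 r=16: -7+36=29 <71, l++
l=2 r=16: -2+36=34 <71, l++
l=3 r=16: 1+36=37 <71, l++
l=4 r=16: 3+36=39 <71, l++
l=5 r=16: 4+36=40 <71, l++
l=6 r=16: 11+36=47 <71, l++
l=7 r=16: 17+36=53 <71, l++
l=8 r=16: 18+36=54 <71, l++
l=9 r=16: 20+36=56 <71, l++
l=10 r=16: 22+36=58 <71, l++
l=11 r=16: 23+36=59 <71, l++
l=12 r=16: 26+36=62 <71, l++
l=13 r=16: 32+36=68 <71, l++
l=14 r=16: 34+36=70 <71, l++
l=15 r=16: 35+36=71, found

(35, 36)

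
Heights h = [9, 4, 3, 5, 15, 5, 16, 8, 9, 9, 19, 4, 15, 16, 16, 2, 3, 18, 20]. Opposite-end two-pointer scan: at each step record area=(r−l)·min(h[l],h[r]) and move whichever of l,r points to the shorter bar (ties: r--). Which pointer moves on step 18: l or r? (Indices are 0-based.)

l

[0,18] min(9,20)*18=162 best=162 * → l++
[1,18] min(4,20)*17=68 best=162 → l++
[2,18] min(3,20)*16=48 best=162 → l++
[3,18] min(5,20)*15=75 best=162 → l++
[4,18] min(15,20)*14=210 best=210 * → l++
[5,18] min(5,20)*13=65 best=210 → l++
[6,18] min(16,20)*12=192 best=210 → l++
[7,18] min(8,20)*11=88 best=210 → l++
[8,18] min(9,20)*10=90 best=210 → l++
[9,18] min(9,20)*9=81 best=210 → l++
[10,18] min(19,20)*8=152 best=210 → l++
[11,18] min(4,20)*7=28 best=210 → l++
[12,18] min(15,20)*6=90 best=210 → l++
[13,18] min(16,20)*5=80 best=210 → l++
[14,18] min(16,20)*4=64 best=210 → l++
[15,18] min(2,20)*3=6 best=210 → l++
[16,18] min(3,20)*2=6 best=210 → l++
[17,18] min(18,20)*1=18 best=210 → l++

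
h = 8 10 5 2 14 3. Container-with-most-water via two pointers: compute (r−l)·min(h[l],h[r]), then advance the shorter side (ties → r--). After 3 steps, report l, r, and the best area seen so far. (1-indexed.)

l=3, r=5, best area=32

[1,6] min(8,3)*5=15 best=15 * → r--
[1,5] min(8,14)*4=32 best=32 * → l++
[2,5] min(10,14)*3=30 best=32 → l++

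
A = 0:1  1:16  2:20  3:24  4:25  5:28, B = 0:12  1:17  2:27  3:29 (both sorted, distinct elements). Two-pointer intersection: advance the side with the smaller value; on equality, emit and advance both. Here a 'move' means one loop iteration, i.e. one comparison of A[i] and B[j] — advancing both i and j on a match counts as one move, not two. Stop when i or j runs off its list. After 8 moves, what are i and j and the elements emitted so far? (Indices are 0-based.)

i=5, j=3, emitted=[]

[i=0,j=0] 1<12 → i++
[i=1,j=0] 16>12 → j++
[i=1,j=1] 16<17 → i++
[i=2,j=1] 20>17 → j++
[i=2,j=2] 20<27 → i++
[i=3,j=2] 24<27 → i++
[i=4,j=2] 25<27 → i++
[i=5,j=2] 28>27 → j++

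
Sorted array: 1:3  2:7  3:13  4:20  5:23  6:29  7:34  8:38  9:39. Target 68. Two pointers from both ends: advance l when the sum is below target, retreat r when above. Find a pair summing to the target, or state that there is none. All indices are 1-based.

(29, 39)

l=1 r=9: 3+39=42 <68, l++
l=2 r=9: 7+39=46 <68, l++
l=3 r=9: 13+39=52 <68, l++
l=4 r=9: 20+39=59 <68, l++
l=5 r=9: 23+39=62 <68, l++
l=6 r=9: 29+39=68, found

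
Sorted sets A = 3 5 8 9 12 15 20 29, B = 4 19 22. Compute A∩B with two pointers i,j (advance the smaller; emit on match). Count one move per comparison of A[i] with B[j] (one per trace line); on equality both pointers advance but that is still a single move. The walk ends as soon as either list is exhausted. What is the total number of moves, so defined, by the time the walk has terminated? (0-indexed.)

[i=0,j=0] 3<4 → i++
[i=1,j=0] 5>4 → j++
[i=1,j=1] 5<19 → i++
[i=2,j=1] 8<19 → i++
[i=3,j=1] 9<19 → i++
[i=4,j=1] 12<19 → i++
[i=5,j=1] 15<19 → i++
[i=6,j=1] 20>19 → j++
[i=6,j=2] 20<22 → i++
[i=7,j=2] 29>22 → j++

10 moves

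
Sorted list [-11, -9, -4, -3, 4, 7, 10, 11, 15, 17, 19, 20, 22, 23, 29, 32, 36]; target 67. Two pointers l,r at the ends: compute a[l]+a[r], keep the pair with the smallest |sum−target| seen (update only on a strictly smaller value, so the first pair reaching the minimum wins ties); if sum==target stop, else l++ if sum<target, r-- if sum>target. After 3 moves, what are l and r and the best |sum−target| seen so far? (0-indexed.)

l=0 r=16: -11+36=25 d=42 *, l++
l=1 r=16: -9+36=27 d=40 *, l++
l=2 r=16: -4+36=32 d=35 *, l++

l=3, r=16, best |Δ|=35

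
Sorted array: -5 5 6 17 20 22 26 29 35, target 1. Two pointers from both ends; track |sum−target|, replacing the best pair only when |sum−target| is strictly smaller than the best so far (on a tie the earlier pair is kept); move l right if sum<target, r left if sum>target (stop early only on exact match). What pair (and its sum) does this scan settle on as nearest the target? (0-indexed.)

[0,8] -5+35=30 d=29 * → r--
[0,7] -5+29=24 d=23 * → r--
[0,6] -5+26=21 d=20 * → r--
[0,5] -5+22=17 d=16 * → r--
[0,4] -5+20=15 d=14 * → r--
[0,3] -5+17=12 d=11 * → r--
[0,2] -5+6=1 d=0 * → stop

pair (-5, 6) with sum 1 (|Δ|=0)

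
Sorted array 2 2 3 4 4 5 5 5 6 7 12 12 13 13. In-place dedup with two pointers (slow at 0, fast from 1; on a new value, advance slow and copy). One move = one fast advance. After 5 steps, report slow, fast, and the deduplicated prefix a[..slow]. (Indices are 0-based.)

slow=0 fast=1: a[fast]=2=a[slow] dup, fast++
slow=0 fast=2: a[fast]=3≠a[slow]=2 write a[1]=3, slow++,fast++
slow=1 fast=3: a[fast]=4≠a[slow]=3 write a[2]=4, slow++,fast++
slow=2 fast=4: a[fast]=4=a[slow] dup, fast++
slow=2 fast=5: a[fast]=5≠a[slow]=4 write a[3]=5, slow++,fast++

slow=3, fast=6, prefix=[2, 3, 4, 5]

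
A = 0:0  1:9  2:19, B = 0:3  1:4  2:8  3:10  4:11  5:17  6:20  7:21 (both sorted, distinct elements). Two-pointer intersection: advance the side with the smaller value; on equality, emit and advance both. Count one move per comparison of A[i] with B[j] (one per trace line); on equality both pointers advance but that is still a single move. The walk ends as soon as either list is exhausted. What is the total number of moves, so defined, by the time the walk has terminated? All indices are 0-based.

9 moves

i=0 j=0: 0<3, i++
i=1 j=0: 9>3, j++
i=1 j=1: 9>4, j++
i=1 j=2: 9>8, j++
i=1 j=3: 9<10, i++
i=2 j=3: 19>10, j++
i=2 j=4: 19>11, j++
i=2 j=5: 19>17, j++
i=2 j=6: 19<20, i++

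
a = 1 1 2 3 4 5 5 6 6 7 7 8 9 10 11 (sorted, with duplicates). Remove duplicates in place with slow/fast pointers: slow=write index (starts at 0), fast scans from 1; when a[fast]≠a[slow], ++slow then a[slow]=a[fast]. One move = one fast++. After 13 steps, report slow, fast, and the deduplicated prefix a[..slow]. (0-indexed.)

(s=0,f=1) a[fast]=1=a[slow] dup → fast++
(s=0,f=2) a[fast]=2≠a[slow]=1 write a[1]=2 → slow++,fast++
(s=1,f=3) a[fast]=3≠a[slow]=2 write a[2]=3 → slow++,fast++
(s=2,f=4) a[fast]=4≠a[slow]=3 write a[3]=4 → slow++,fast++
(s=3,f=5) a[fast]=5≠a[slow]=4 write a[4]=5 → slow++,fast++
(s=4,f=6) a[fast]=5=a[slow] dup → fast++
(s=4,f=7) a[fast]=6≠a[slow]=5 write a[5]=6 → slow++,fast++
(s=5,f=8) a[fast]=6=a[slow] dup → fast++
(s=5,f=9) a[fast]=7≠a[slow]=6 write a[6]=7 → slow++,fast++
(s=6,f=10) a[fast]=7=a[slow] dup → fast++
(s=6,f=11) a[fast]=8≠a[slow]=7 write a[7]=8 → slow++,fast++
(s=7,f=12) a[fast]=9≠a[slow]=8 write a[8]=9 → slow++,fast++
(s=8,f=13) a[fast]=10≠a[slow]=9 write a[9]=10 → slow++,fast++

slow=9, fast=14, prefix=[1, 2, 3, 4, 5, 6, 7, 8, 9, 10]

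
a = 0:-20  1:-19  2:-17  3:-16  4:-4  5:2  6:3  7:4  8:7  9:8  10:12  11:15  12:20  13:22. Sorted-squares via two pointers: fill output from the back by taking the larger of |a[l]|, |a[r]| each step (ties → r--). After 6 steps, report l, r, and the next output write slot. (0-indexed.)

l=4, r=11, next write slot=7

[0,13] |-20|<=|22| out[13]=484 → r--
[0,12] |-20|<=|20| out[12]=400 → r--
[0,11] |-20|>|15| out[11]=400 → l++
[1,11] |-19|>|15| out[10]=361 → l++
[2,11] |-17|>|15| out[9]=289 → l++
[3,11] |-16|>|15| out[8]=256 → l++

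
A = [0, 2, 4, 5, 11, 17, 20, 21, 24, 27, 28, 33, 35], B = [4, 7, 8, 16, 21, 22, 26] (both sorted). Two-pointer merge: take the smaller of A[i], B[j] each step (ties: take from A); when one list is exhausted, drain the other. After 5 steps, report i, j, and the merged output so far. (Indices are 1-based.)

i=5, j=2, merged so far=[0, 2, 4, 4, 5]

[i=1,j=1] A[i]=0<=B[j]=4 take 0 → i++
[i=2,j=1] A[i]=2<=B[j]=4 take 2 → i++
[i=3,j=1] A[i]=4<=B[j]=4 take 4 → i++
[i=4,j=1] A[i]=5>B[j]=4 take 4 → j++
[i=4,j=2] A[i]=5<=B[j]=7 take 5 → i++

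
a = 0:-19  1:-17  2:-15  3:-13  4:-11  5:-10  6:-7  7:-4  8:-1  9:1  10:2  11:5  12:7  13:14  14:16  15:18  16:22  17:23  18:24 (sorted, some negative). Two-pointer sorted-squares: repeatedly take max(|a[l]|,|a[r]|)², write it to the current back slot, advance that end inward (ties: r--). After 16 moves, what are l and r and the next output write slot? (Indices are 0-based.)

[0,18] |-19|<=|24| out[18]=576 → r--
[0,17] |-19|<=|23| out[17]=529 → r--
[0,16] |-19|<=|22| out[16]=484 → r--
[0,15] |-19|>|18| out[15]=361 → l++
[1,15] |-17|<=|18| out[14]=324 → r--
[1,14] |-17|>|16| out[13]=289 → l++
[2,14] |-15|<=|16| out[12]=256 → r--
[2,13] |-15|>|14| out[11]=225 → l++
[3,13] |-13|<=|14| out[10]=196 → r--
[3,12] |-13|>|7| out[9]=169 → l++
[4,12] |-11|>|7| out[8]=121 → l++
[5,12] |-10|>|7| out[7]=100 → l++
[6,12] |-7|<=|7| out[6]=49 → r--
[6,11] |-7|>|5| out[5]=49 → l++
[7,11] |-4|<=|5| out[4]=25 → r--
[7,10] |-4|>|2| out[3]=16 → l++

l=8, r=10, next write slot=2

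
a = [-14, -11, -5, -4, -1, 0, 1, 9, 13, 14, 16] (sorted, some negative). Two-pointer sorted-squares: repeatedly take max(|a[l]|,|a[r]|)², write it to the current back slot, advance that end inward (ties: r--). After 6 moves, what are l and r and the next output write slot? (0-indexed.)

l=2, r=6, next write slot=4

l=0 r=10: |-14|<=|16| out[10]=256, r--
l=0 r=9: |-14|<=|14| out[9]=196, r--
l=0 r=8: |-14|>|13| out[8]=196, l++
l=1 r=8: |-11|<=|13| out[7]=169, r--
l=1 r=7: |-11|>|9| out[6]=121, l++
l=2 r=7: |-5|<=|9| out[5]=81, r--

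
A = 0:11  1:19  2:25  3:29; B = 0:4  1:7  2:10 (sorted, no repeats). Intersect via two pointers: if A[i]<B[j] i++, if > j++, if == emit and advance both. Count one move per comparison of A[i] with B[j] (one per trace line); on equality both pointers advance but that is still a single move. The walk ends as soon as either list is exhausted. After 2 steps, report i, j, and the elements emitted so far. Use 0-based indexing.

i=0 j=0: 11>4, j++
i=0 j=1: 11>7, j++

i=0, j=2, emitted=[]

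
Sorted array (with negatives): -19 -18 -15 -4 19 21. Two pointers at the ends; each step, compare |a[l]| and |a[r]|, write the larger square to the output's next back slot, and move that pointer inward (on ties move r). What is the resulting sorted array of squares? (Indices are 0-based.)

[0,5] |-19|<=|21| out[5]=441 → r--
[0,4] |-19|<=|19| out[4]=361 → r--
[0,3] |-19|>|-4| out[3]=361 → l++
[1,3] |-18|>|-4| out[2]=324 → l++
[2,3] |-15|>|-4| out[1]=225 → l++
[3,3] |-4|<=|-4| out[0]=16 → r--

[16, 225, 324, 361, 361, 441]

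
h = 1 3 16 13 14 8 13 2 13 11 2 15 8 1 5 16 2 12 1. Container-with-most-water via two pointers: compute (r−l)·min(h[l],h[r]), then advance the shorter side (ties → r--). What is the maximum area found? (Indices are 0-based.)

max area = 208

[0,18] min(1,1)*18=18 best=18 * → r--
[0,17] min(1,12)*17=17 best=18 → l++
[1,17] min(3,12)*16=48 best=48 * → l++
[2,17] min(16,12)*15=180 best=180 * → r--
[2,16] min(16,2)*14=28 best=180 → r--
[2,15] min(16,16)*13=208 best=208 * → r--
[2,14] min(16,5)*12=60 best=208 → r--
[2,13] min(16,1)*11=11 best=208 → r--
[2,12] min(16,8)*10=80 best=208 → r--
[2,11] min(16,15)*9=135 best=208 → r--
[2,10] min(16,2)*8=16 best=208 → r--
[2,9] min(16,11)*7=77 best=208 → r--
[2,8] min(16,13)*6=78 best=208 → r--
[2,7] min(16,2)*5=10 best=208 → r--
[2,6] min(16,13)*4=52 best=208 → r--
[2,5] min(16,8)*3=24 best=208 → r--
[2,4] min(16,14)*2=28 best=208 → r--
[2,3] min(16,13)*1=13 best=208 → r--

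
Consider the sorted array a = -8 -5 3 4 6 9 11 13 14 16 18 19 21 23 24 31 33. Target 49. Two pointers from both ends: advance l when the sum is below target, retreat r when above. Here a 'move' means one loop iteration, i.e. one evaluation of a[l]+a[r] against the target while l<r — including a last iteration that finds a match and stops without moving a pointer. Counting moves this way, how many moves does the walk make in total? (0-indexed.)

[0,16] -8+33=25 <49 → l++
[1,16] -5+33=28 <49 → l++
[2,16] 3+33=36 <49 → l++
[3,16] 4+33=37 <49 → l++
[4,16] 6+33=39 <49 → l++
[5,16] 9+33=42 <49 → l++
[6,16] 11+33=44 <49 → l++
[7,16] 13+33=46 <49 → l++
[8,16] 14+33=47 <49 → l++
[9,16] 16+33=49 → found

10 moves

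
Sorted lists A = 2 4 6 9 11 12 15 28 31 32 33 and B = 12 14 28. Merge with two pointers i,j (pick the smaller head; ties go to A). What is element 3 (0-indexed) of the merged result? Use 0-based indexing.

[i=0,j=0] A[i]=2<=B[j]=12 take 2 → i++
[i=1,j=0] A[i]=4<=B[j]=12 take 4 → i++
[i=2,j=0] A[i]=6<=B[j]=12 take 6 → i++
[i=3,j=0] A[i]=9<=B[j]=12 take 9 → i++
[i=4,j=0] A[i]=11<=B[j]=12 take 11 → i++
[i=5,j=0] A[i]=12<=B[j]=12 take 12 → i++
[i=6,j=0] A[i]=15>B[j]=12 take 12 → j++
[i=6,j=1] A[i]=15>B[j]=14 take 14 → j++
[i=6,j=2] A[i]=15<=B[j]=28 take 15 → i++
[i=7,j=2] A[i]=28<=B[j]=28 take 28 → i++
[i=8,j=2] A[i]=31>B[j]=28 take 28 → j++
[i=8,j=3] B done, take A[i]=31 → i++
[i=9,j=3] B done, take A[i]=32 → i++
[i=10,j=3] B done, take A[i]=33 → i++

merged[3] = 9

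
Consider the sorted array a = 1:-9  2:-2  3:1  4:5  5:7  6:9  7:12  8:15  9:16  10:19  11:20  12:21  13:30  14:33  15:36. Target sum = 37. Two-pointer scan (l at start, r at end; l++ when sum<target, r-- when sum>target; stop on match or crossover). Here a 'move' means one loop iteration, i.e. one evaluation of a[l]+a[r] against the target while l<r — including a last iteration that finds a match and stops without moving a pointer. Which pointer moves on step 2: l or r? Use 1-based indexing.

l=1 r=15: -9+36=27 <37, l++
l=2 r=15: -2+36=34 <37, l++

l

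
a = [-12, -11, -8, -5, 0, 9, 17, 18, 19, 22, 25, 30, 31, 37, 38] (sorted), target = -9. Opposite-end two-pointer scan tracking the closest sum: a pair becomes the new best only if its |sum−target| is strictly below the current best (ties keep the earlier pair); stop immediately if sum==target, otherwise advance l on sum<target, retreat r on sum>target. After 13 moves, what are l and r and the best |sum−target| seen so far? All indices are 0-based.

l=2, r=3, best |Δ|=1

[0,14] -12+38=26 d=35 * → r--
[0,13] -12+37=25 d=34 * → r--
[0,12] -12+31=19 d=28 * → r--
[0,11] -12+30=18 d=27 * → r--
[0,10] -12+25=13 d=22 * → r--
[0,9] -12+22=10 d=19 * → r--
[0,8] -12+19=7 d=16 * → r--
[0,7] -12+18=6 d=15 * → r--
[0,6] -12+17=5 d=14 * → r--
[0,5] -12+9=-3 d=6 * → r--
[0,4] -12+0=-12 d=3 * → l++
[1,4] -11+0=-11 d=2 * → l++
[2,4] -8+0=-8 d=1 * → r--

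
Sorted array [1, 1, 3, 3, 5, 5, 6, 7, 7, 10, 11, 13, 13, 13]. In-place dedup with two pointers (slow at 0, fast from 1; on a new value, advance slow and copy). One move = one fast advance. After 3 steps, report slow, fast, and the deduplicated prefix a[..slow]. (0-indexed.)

slow=0 fast=1: a[fast]=1=a[slow] dup, fast++
slow=0 fast=2: a[fast]=3≠a[slow]=1 write a[1]=3, slow++,fast++
slow=1 fast=3: a[fast]=3=a[slow] dup, fast++

slow=1, fast=4, prefix=[1, 3]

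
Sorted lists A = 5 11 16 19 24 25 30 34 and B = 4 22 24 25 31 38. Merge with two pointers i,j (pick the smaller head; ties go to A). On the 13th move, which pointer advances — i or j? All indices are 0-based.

i

[i=0,j=0] A[i]=5>B[j]=4 take 4 → j++
[i=0,j=1] A[i]=5<=B[j]=22 take 5 → i++
[i=1,j=1] A[i]=11<=B[j]=22 take 11 → i++
[i=2,j=1] A[i]=16<=B[j]=22 take 16 → i++
[i=3,j=1] A[i]=19<=B[j]=22 take 19 → i++
[i=4,j=1] A[i]=24>B[j]=22 take 22 → j++
[i=4,j=2] A[i]=24<=B[j]=24 take 24 → i++
[i=5,j=2] A[i]=25>B[j]=24 take 24 → j++
[i=5,j=3] A[i]=25<=B[j]=25 take 25 → i++
[i=6,j=3] A[i]=30>B[j]=25 take 25 → j++
[i=6,j=4] A[i]=30<=B[j]=31 take 30 → i++
[i=7,j=4] A[i]=34>B[j]=31 take 31 → j++
[i=7,j=5] A[i]=34<=B[j]=38 take 34 → i++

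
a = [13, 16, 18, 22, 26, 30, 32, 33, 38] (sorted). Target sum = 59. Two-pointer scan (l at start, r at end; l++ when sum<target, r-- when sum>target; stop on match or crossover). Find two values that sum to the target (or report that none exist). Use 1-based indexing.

[1,9] 13+38=51 <59 → l++
[2,9] 16+38=54 <59 → l++
[3,9] 18+38=56 <59 → l++
[4,9] 22+38=60 >59 → r--
[4,8] 22+33=55 <59 → l++
[5,8] 26+33=59 → found

(26, 33)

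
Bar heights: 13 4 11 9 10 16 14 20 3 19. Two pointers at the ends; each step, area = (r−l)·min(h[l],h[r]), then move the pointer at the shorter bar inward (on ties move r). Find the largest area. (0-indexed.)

max area = 117

[0,9] min(13,19)*9=117 best=117 * → l++
[1,9] min(4,19)*8=32 best=117 → l++
[2,9] min(11,19)*7=77 best=117 → l++
[3,9] min(9,19)*6=54 best=117 → l++
[4,9] min(10,19)*5=50 best=117 → l++
[5,9] min(16,19)*4=64 best=117 → l++
[6,9] min(14,19)*3=42 best=117 → l++
[7,9] min(20,19)*2=38 best=117 → r--
[7,8] min(20,3)*1=3 best=117 → r--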